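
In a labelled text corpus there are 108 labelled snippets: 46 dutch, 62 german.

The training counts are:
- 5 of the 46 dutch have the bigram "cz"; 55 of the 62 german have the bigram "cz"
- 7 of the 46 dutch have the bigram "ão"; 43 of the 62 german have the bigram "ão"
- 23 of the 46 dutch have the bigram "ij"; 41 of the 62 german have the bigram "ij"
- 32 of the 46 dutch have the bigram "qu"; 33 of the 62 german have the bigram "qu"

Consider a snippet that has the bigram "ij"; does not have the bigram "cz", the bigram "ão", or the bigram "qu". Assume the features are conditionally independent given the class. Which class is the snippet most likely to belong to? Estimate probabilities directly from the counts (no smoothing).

dutch: (46/108) × (41/46) × (39/46) × (23/46) × (14/46) ≈ 0.0489787
german: (62/108) × (7/62) × (19/62) × (41/62) × (29/62) ≈ 0.00614377
Highest score → dutch.

dutch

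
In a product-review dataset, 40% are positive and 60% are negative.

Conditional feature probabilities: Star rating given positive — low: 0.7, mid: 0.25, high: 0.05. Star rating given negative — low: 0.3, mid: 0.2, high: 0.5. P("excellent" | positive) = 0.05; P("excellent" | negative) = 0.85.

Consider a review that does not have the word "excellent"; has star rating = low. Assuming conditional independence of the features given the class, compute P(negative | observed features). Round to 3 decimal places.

0.092

positive: 0.4 × 0.7 × (1−0.05) = 0.266
negative: 0.6 × 0.3 × (1−0.85) = 0.027
P(negative | x) = 0.027 / 0.293 ≈ 0.092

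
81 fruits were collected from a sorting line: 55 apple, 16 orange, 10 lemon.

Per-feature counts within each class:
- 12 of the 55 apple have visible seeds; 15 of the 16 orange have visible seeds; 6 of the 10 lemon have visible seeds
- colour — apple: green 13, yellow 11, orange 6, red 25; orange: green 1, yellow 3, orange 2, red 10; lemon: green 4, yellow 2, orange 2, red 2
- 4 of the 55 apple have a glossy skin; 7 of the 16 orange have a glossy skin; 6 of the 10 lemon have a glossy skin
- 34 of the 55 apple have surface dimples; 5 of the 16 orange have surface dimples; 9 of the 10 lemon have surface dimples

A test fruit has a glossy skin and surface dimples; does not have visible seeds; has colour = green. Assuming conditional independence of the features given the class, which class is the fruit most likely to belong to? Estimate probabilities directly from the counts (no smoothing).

lemon

apple: (55/81) × (43/55) × (13/55) × (4/55) × (34/55) ≈ 0.00564128
orange: (16/81) × (1/16) × (1/16) × (7/16) × (5/16) ≈ 0.000105493
lemon: (10/81) × (4/10) × (4/10) × (6/10) × (9/10) ≈ 0.0106667
Highest score → lemon.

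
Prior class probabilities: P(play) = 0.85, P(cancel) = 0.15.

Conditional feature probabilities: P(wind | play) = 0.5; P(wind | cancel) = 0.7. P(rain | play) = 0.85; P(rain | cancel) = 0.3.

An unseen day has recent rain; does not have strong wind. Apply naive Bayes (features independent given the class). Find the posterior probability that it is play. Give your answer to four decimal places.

0.9640

play: 0.85 × (1−0.5) × 0.85 = 0.36125
cancel: 0.15 × (1−0.7) × 0.3 = 0.0135
P(play | x) = 0.36125 / 0.37475 ≈ 0.9640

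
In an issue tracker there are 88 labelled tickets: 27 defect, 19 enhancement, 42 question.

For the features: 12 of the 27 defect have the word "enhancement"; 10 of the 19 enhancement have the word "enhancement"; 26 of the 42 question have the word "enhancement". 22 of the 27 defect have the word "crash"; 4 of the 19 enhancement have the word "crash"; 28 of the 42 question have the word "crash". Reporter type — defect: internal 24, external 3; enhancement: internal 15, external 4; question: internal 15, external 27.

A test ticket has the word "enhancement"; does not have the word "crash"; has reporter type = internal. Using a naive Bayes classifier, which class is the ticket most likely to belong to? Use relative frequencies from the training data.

defect: (27/88) × (12/27) × (5/27) × (24/27) ≈ 0.0224467
enhancement: (19/88) × (10/19) × (15/19) × (15/19) ≈ 0.070826
question: (42/88) × (26/42) × (14/42) × (15/42) ≈ 0.0351732
Highest score → enhancement.

enhancement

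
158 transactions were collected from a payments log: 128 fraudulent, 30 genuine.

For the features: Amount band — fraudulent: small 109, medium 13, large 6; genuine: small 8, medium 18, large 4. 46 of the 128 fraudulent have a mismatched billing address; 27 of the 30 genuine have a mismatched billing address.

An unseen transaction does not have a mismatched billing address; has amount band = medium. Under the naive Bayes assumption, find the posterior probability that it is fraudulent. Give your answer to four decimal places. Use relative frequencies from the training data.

0.8223

fraudulent: (128/158) × (13/128) × (82/128) ≈ 0.0527097
genuine: (30/158) × (18/30) × (3/30) ≈ 0.0113924
P(fraudulent | x) = 0.0527097 / 0.0641021 ≈ 0.8223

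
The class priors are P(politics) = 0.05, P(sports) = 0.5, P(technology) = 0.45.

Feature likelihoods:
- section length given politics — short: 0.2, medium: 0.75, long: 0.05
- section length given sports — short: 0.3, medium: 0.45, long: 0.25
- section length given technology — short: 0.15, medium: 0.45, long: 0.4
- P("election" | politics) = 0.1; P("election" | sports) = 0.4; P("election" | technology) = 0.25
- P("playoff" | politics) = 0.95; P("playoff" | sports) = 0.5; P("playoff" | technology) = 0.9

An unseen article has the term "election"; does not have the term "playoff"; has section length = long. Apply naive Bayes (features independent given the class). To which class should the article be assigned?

sports

politics: 0.05 × 0.05 × 0.1 × (1−0.95) = 0.0000125
sports: 0.5 × 0.25 × 0.4 × (1−0.5) = 0.025
technology: 0.45 × 0.4 × 0.25 × (1−0.9) = 0.0045
Highest score → sports.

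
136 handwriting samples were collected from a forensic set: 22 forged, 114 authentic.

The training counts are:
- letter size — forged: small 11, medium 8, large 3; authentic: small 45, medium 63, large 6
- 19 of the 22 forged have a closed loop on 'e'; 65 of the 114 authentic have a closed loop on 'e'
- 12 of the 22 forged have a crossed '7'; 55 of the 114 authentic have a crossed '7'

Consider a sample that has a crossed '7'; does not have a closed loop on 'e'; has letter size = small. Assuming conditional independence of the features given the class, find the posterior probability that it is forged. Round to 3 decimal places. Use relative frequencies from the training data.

forged: (22/136) × (11/22) × (3/22) × (12/22) ≈ 0.00601604
authentic: (114/136) × (45/114) × (49/114) × (55/114) ≈ 0.0686156
P(forged | x) = 0.00601604 / 0.07463164 ≈ 0.081

0.081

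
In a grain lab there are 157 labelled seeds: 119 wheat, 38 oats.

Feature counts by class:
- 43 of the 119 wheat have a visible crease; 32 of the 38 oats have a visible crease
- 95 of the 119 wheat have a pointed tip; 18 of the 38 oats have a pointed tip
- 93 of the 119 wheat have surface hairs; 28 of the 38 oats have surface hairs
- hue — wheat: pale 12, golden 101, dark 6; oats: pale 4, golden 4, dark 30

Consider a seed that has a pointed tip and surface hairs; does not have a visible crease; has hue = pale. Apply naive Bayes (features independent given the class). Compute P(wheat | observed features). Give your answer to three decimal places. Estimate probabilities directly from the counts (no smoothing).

0.956

wheat: (119/157) × (76/119) × (95/119) × (93/119) × (12/119) ≈ 0.0304552
oats: (38/157) × (6/38) × (18/38) × (28/38) × (4/38) ≈ 0.00140408
P(wheat | x) = 0.0304552 / 0.03185928 ≈ 0.956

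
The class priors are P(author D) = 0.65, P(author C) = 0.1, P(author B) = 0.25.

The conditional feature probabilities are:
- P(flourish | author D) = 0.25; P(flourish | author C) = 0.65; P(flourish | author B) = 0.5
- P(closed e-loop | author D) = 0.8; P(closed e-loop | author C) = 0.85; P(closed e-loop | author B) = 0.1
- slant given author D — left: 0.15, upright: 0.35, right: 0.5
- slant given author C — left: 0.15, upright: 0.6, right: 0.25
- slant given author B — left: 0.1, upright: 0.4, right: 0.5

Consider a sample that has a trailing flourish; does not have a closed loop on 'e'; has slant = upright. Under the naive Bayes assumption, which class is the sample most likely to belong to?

author D: 0.65 × 0.25 × (1−0.8) × 0.35 = 0.011375
author C: 0.1 × 0.65 × (1−0.85) × 0.6 = 0.00585
author B: 0.25 × 0.5 × (1−0.1) × 0.4 = 0.045
Highest score → author B.

author B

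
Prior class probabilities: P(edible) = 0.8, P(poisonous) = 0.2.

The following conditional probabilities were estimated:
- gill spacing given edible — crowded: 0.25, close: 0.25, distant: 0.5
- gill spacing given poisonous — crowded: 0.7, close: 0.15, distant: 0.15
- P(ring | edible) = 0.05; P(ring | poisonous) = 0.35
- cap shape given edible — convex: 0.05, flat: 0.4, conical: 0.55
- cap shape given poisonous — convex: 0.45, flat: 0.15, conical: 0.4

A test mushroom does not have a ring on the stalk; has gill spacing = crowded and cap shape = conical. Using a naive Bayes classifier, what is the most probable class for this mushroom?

edible: 0.8 × 0.25 × (1−0.05) × 0.55 = 0.1045
poisonous: 0.2 × 0.7 × (1−0.35) × 0.4 = 0.0364
Highest score → edible.

edible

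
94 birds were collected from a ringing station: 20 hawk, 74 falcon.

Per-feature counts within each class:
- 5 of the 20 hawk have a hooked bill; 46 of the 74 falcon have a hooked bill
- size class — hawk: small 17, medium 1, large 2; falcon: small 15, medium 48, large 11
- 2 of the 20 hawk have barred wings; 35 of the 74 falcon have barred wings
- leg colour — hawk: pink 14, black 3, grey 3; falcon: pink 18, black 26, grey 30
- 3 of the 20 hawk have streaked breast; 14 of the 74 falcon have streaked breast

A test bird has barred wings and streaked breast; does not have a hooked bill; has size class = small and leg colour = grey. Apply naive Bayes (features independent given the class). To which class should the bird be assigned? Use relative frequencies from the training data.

falcon

hawk: (20/94) × (15/20) × (17/20) × (2/20) × (3/20) × (3/20) ≈ 0.000305186
falcon: (74/94) × (28/74) × (15/74) × (35/74) × (30/74) × (14/74) ≈ 0.00219034
Highest score → falcon.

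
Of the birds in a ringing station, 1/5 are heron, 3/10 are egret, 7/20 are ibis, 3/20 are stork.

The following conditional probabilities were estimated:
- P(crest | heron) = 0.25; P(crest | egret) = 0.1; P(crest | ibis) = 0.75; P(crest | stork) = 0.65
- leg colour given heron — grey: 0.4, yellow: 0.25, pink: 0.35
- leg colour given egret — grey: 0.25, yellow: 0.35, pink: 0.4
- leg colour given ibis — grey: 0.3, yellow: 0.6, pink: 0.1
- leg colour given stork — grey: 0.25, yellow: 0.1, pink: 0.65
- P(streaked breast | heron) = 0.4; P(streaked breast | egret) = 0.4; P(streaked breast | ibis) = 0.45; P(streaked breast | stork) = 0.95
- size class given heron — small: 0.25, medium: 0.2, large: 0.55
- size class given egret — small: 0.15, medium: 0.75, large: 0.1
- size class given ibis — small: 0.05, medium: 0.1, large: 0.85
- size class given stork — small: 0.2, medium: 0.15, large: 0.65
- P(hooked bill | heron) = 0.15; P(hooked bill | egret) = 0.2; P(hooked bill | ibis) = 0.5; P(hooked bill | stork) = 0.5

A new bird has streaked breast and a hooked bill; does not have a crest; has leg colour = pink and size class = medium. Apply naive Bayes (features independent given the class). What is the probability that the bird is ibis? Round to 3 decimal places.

heron: 0.2 × (1−0.25) × 0.35 × 0.4 × 0.2 × 0.15 = 0.00063
egret: 0.3 × (1−0.1) × 0.4 × 0.4 × 0.75 × 0.2 = 0.00648
ibis: 0.35 × (1−0.75) × 0.1 × 0.45 × 0.1 × 0.5 = 0.000196875
stork: 0.15 × (1−0.65) × 0.65 × 0.95 × 0.15 × 0.5 = 0.00243140625
P(ibis | x) = 0.000196875 / 0.00973828125 ≈ 0.020

0.020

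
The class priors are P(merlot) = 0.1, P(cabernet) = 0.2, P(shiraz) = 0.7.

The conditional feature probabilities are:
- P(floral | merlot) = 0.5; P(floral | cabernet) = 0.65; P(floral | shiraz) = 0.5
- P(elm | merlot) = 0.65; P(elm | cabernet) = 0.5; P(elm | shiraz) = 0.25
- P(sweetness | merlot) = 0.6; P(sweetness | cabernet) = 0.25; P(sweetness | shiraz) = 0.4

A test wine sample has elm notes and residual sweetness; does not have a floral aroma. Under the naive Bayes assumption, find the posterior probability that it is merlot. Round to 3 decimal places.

0.308

merlot: 0.1 × (1−0.5) × 0.65 × 0.6 = 0.0195
cabernet: 0.2 × (1−0.65) × 0.5 × 0.25 = 0.00875
shiraz: 0.7 × (1−0.5) × 0.25 × 0.4 = 0.035
P(merlot | x) = 0.0195 / 0.06325 ≈ 0.308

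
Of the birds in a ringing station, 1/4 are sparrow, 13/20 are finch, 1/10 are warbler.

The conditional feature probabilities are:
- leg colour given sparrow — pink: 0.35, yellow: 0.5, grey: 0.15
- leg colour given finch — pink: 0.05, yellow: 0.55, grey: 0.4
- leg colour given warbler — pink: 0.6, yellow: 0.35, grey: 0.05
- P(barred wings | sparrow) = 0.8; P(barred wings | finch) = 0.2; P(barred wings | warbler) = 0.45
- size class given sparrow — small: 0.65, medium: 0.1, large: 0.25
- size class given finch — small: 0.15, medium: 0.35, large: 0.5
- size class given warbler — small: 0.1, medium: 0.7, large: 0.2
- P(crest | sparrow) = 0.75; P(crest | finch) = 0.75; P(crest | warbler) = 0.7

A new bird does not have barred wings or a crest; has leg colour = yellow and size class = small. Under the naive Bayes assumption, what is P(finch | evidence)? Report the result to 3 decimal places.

sparrow: 0.25 × 0.5 × (1−0.8) × 0.65 × (1−0.75) = 0.0040625
finch: 0.65 × 0.55 × (1−0.2) × 0.15 × (1−0.75) = 0.010725
warbler: 0.1 × 0.35 × (1−0.45) × 0.1 × (1−0.7) = 0.0005775
P(finch | x) = 0.010725 / 0.015365 ≈ 0.698

0.698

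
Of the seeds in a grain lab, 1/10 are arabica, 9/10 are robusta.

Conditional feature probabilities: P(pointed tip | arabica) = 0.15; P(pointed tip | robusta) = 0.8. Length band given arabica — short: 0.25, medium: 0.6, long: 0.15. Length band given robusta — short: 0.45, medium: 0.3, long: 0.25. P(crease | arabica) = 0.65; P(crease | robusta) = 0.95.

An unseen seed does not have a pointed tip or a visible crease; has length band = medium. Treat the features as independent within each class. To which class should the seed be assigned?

arabica: 0.1 × (1−0.15) × 0.6 × (1−0.65) = 0.01785
robusta: 0.9 × (1−0.8) × 0.3 × (1−0.95) = 0.0027
Highest score → arabica.

arabica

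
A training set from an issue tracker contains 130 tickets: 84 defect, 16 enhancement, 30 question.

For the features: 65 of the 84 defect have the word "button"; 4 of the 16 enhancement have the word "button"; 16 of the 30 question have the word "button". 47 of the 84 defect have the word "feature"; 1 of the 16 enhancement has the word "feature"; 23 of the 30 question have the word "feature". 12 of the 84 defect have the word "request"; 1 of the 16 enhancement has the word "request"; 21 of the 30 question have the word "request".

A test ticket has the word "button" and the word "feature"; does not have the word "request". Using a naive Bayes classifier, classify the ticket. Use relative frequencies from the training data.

defect: (84/130) × (65/84) × (47/84) × (72/84) ≈ 0.239796
enhancement: (16/130) × (4/16) × (1/16) × (15/16) ≈ 0.00180288
question: (30/130) × (16/30) × (23/30) × (9/30) ≈ 0.0283077
Highest score → defect.

defect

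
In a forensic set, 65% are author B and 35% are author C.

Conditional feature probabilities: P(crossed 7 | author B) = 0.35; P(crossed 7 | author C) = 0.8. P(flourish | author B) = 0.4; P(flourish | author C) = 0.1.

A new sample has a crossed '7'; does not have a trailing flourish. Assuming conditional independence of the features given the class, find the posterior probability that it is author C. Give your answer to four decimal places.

author B: 0.65 × 0.35 × (1−0.4) = 0.1365
author C: 0.35 × 0.8 × (1−0.1) = 0.252
P(author C | x) = 0.252 / 0.3885 ≈ 0.6486

0.6486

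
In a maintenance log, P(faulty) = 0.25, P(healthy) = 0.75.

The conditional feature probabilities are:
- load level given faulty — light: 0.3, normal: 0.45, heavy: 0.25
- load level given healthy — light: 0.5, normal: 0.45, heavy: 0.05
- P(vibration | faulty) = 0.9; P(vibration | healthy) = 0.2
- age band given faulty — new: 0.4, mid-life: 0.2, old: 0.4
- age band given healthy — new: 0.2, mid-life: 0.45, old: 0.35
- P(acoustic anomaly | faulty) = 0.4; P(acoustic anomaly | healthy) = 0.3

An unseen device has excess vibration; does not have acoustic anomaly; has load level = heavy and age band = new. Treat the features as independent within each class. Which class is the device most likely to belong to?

faulty: 0.25 × 0.25 × 0.9 × 0.4 × (1−0.4) = 0.0135
healthy: 0.75 × 0.05 × 0.2 × 0.2 × (1−0.3) = 0.00105
Highest score → faulty.

faulty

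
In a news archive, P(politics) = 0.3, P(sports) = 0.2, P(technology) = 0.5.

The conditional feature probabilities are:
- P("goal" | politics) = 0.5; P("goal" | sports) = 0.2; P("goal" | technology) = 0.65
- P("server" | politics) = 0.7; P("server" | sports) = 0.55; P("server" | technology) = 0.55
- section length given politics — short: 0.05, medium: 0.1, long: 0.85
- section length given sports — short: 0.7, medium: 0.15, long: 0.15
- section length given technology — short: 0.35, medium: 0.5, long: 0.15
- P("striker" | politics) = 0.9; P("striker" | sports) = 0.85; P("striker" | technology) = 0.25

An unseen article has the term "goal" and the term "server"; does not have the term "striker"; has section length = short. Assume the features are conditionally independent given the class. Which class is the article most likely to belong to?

politics: 0.3 × 0.5 × 0.7 × 0.05 × (1−0.9) = 0.000525
sports: 0.2 × 0.2 × 0.55 × 0.7 × (1−0.85) = 0.00231
technology: 0.5 × 0.65 × 0.55 × 0.35 × (1−0.25) = 0.046921875
Highest score → technology.

technology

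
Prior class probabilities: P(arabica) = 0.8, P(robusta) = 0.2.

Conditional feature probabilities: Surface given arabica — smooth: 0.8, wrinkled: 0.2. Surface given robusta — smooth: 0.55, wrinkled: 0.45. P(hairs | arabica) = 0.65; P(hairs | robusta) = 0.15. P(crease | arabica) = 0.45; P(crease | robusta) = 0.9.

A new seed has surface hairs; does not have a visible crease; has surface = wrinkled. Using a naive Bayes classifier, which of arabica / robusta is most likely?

arabica: 0.8 × 0.2 × 0.65 × (1−0.45) = 0.0572
robusta: 0.2 × 0.45 × 0.15 × (1−0.9) = 0.00135
Highest score → arabica.

arabica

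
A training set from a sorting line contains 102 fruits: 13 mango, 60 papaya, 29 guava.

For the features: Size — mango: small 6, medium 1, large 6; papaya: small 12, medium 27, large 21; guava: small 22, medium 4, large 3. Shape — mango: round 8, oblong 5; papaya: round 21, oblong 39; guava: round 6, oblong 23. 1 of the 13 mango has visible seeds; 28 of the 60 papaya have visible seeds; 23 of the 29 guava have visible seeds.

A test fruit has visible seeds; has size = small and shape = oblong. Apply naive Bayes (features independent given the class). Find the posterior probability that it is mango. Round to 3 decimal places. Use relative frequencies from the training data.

mango: (13/102) × (6/13) × (5/13) × (1/13) ≈ 0.00174034
papaya: (60/102) × (12/60) × (39/60) × (28/60) ≈ 0.0356863
guava: (29/102) × (22/29) × (23/29) × (23/29) ≈ 0.135669
P(mango | x) = 0.00174034 / 0.17309564 ≈ 0.010

0.010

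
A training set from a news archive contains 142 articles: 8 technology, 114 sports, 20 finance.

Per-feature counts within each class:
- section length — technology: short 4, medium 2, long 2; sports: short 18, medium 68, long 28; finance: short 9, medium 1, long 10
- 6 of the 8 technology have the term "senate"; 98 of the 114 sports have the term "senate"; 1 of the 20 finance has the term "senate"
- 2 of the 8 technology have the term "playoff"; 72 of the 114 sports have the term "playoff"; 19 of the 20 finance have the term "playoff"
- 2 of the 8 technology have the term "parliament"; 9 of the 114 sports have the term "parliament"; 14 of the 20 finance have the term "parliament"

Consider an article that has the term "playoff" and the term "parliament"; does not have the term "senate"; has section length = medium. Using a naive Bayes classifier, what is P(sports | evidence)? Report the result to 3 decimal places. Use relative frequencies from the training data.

technology: (8/142) × (2/8) × (2/8) × (2/8) × (2/8) ≈ 0.00022007
sports: (114/142) × (68/114) × (16/114) × (72/114) × (9/114) ≈ 0.00335121
finance: (20/142) × (1/20) × (19/20) × (19/20) × (14/20) ≈ 0.00444894
P(sports | x) = 0.00335121 / 0.00802022 ≈ 0.418

0.418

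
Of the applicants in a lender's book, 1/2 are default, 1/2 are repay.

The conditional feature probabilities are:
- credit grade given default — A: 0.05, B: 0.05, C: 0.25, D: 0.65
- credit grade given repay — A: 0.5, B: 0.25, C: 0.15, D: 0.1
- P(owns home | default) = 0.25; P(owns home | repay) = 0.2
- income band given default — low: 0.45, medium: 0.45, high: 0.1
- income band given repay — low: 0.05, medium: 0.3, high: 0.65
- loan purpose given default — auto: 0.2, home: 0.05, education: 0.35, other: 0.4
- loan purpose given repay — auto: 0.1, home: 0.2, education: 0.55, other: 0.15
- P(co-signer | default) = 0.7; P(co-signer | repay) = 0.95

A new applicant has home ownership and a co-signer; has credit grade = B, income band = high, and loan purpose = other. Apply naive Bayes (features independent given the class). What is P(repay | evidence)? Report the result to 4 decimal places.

default: 0.5 × 0.05 × 0.25 × 0.1 × 0.4 × 0.7 = 0.000175
repay: 0.5 × 0.25 × 0.2 × 0.65 × 0.15 × 0.95 = 0.002315625
P(repay | x) = 0.002315625 / 0.002490625 ≈ 0.9297

0.9297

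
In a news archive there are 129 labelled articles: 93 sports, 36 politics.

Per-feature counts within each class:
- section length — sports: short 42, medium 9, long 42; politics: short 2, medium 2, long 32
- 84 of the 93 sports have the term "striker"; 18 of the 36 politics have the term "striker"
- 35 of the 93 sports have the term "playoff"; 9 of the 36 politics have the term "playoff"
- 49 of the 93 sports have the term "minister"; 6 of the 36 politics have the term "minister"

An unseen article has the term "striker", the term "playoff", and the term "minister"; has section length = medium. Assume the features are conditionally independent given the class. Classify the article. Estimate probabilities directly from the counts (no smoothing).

sports

sports: (93/129) × (9/93) × (84/93) × (35/93) × (49/93) ≈ 0.0124953
politics: (36/129) × (2/36) × (18/36) × (9/36) × (6/36) ≈ 0.000322997
Highest score → sports.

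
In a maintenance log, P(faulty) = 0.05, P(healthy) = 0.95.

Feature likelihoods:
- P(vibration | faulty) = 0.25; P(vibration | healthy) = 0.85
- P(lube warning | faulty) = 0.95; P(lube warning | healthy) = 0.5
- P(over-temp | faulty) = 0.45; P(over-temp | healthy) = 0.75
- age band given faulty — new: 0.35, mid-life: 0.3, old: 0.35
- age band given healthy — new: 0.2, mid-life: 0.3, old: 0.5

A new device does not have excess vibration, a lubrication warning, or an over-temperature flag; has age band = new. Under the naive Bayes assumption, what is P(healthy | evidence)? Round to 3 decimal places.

faulty: 0.05 × (1−0.25) × (1−0.95) × (1−0.45) × 0.35 = 0.0003609375
healthy: 0.95 × (1−0.85) × (1−0.5) × (1−0.75) × 0.2 = 0.0035625
P(healthy | x) = 0.0035625 / 0.0039234375 ≈ 0.908

0.908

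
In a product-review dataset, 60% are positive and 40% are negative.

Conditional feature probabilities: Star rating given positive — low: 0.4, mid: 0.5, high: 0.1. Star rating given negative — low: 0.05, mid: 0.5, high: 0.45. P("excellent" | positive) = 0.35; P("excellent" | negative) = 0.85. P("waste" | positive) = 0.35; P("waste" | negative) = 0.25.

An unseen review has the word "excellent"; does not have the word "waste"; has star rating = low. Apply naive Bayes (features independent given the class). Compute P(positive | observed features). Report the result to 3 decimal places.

0.811

positive: 0.6 × 0.4 × 0.35 × (1−0.35) = 0.0546
negative: 0.4 × 0.05 × 0.85 × (1−0.25) = 0.01275
P(positive | x) = 0.0546 / 0.06735 ≈ 0.811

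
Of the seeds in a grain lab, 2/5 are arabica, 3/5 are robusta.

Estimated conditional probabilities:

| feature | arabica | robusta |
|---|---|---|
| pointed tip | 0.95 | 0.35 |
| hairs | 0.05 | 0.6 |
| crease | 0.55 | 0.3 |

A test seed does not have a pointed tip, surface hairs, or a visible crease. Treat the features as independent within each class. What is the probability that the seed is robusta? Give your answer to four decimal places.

arabica: 0.4 × (1−0.95) × (1−0.05) × (1−0.55) = 0.00855
robusta: 0.6 × (1−0.35) × (1−0.6) × (1−0.3) = 0.1092
P(robusta | x) = 0.1092 / 0.11775 ≈ 0.9274

0.9274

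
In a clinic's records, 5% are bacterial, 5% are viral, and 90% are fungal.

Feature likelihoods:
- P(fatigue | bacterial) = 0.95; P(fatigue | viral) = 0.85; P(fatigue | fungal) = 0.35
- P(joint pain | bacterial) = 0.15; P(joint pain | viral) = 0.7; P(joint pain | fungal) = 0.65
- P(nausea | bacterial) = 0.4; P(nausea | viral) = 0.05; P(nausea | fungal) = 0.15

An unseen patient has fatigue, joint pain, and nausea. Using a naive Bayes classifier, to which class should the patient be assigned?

bacterial: 0.05 × 0.95 × 0.15 × 0.4 = 0.00285
viral: 0.05 × 0.85 × 0.7 × 0.05 = 0.0014875
fungal: 0.9 × 0.35 × 0.65 × 0.15 = 0.0307125
Highest score → fungal.

fungal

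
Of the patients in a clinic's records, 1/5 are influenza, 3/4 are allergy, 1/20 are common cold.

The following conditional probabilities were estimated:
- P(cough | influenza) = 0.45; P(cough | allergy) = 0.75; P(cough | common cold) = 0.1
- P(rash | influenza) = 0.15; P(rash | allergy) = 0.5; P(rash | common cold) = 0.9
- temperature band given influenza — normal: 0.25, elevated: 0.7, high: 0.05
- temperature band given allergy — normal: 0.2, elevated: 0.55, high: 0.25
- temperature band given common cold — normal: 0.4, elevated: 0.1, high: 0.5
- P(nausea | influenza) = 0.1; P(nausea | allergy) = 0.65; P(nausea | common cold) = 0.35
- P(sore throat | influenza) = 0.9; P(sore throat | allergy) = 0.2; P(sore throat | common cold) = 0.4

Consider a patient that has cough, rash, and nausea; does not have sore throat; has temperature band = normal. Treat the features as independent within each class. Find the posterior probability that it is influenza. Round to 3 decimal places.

influenza: 0.2 × 0.45 × 0.15 × 0.25 × 0.1 × (1−0.9) = 0.00003375
allergy: 0.75 × 0.75 × 0.5 × 0.2 × 0.65 × (1−0.2) = 0.02925
common cold: 0.05 × 0.1 × 0.9 × 0.4 × 0.35 × (1−0.4) = 0.000378
P(influenza | x) = 0.00003375 / 0.02966175 ≈ 0.001

0.001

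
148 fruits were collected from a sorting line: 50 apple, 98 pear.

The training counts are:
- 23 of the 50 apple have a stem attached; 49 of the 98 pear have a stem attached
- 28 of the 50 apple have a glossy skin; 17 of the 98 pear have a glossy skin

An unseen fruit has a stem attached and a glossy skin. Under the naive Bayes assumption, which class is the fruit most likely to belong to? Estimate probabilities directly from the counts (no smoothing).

apple: (50/148) × (23/50) × (28/50) ≈ 0.087027
pear: (98/148) × (49/98) × (17/98) ≈ 0.0574324
Highest score → apple.

apple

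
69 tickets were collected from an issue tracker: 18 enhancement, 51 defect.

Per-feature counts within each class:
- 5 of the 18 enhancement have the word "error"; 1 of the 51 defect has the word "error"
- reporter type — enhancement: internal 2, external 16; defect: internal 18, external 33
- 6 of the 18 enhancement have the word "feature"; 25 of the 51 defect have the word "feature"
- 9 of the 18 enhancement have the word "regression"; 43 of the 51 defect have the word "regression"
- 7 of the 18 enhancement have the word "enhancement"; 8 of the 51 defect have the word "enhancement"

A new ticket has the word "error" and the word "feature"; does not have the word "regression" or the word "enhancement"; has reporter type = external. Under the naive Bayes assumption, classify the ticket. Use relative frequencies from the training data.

enhancement: (18/69) × (5/18) × (16/18) × (6/18) × (9/18) × (11/18) ≈ 0.00656051
defect: (51/69) × (1/51) × (33/51) × (25/51) × (8/51) × (43/51) ≈ 0.000607971
Highest score → enhancement.

enhancement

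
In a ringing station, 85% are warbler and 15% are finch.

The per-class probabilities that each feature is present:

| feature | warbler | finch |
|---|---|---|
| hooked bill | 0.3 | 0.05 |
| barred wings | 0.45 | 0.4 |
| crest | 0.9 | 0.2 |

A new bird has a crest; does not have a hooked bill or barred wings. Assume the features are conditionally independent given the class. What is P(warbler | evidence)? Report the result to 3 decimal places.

warbler: 0.85 × (1−0.3) × (1−0.45) × 0.9 = 0.294525
finch: 0.15 × (1−0.05) × (1−0.4) × 0.2 = 0.0171
P(warbler | x) = 0.294525 / 0.311625 ≈ 0.945

0.945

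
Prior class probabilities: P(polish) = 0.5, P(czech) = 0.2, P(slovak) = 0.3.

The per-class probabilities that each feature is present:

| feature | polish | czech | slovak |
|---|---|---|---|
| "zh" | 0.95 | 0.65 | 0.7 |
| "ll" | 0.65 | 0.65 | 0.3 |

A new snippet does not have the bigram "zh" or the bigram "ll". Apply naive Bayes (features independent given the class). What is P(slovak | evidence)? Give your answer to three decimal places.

polish: 0.5 × (1−0.95) × (1−0.65) = 0.00875
czech: 0.2 × (1−0.65) × (1−0.65) = 0.0245
slovak: 0.3 × (1−0.7) × (1−0.3) = 0.063
P(slovak | x) = 0.063 / 0.09625 ≈ 0.655

0.655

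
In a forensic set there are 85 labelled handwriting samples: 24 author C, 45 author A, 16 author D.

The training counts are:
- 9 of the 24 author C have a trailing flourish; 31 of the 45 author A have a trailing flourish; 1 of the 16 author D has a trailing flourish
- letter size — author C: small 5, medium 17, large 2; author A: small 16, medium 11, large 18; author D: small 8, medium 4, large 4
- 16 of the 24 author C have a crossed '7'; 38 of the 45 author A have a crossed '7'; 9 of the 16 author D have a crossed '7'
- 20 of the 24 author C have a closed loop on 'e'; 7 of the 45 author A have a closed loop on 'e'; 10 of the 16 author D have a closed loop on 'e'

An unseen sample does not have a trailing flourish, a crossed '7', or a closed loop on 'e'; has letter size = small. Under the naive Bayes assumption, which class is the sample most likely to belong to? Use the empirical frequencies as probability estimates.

author C: (24/85) × (15/24) × (5/24) × (8/24) × (4/24) ≈ 0.00204248
author A: (45/85) × (14/45) × (16/45) × (7/45) × (38/45) ≈ 0.0076926
author D: (16/85) × (15/16) × (8/16) × (7/16) × (6/16) ≈ 0.0144761
Highest score → author D.

author D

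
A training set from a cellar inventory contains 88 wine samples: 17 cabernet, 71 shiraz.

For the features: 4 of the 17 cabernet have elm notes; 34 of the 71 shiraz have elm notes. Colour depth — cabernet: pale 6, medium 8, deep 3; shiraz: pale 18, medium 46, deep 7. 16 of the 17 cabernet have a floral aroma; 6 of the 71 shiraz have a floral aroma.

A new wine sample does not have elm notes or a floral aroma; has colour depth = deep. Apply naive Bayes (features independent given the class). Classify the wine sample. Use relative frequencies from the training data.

shiraz

cabernet: (17/88) × (13/17) × (3/17) × (1/17) ≈ 0.0015335
shiraz: (71/88) × (37/71) × (7/71) × (65/71) ≈ 0.0379502
Highest score → shiraz.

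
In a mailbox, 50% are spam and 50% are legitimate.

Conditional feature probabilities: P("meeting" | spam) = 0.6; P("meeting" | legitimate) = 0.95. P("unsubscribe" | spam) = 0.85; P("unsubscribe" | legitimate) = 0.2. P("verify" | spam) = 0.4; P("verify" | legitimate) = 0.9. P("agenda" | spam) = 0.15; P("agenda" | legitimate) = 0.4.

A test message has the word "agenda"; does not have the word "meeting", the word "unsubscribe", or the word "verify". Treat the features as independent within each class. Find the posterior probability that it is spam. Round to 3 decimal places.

0.771

spam: 0.5 × (1−0.6) × (1−0.85) × (1−0.4) × 0.15 = 0.0027
legitimate: 0.5 × (1−0.95) × (1−0.2) × (1−0.9) × 0.4 = 0.0008
P(spam | x) = 0.0027 / 0.0035 ≈ 0.771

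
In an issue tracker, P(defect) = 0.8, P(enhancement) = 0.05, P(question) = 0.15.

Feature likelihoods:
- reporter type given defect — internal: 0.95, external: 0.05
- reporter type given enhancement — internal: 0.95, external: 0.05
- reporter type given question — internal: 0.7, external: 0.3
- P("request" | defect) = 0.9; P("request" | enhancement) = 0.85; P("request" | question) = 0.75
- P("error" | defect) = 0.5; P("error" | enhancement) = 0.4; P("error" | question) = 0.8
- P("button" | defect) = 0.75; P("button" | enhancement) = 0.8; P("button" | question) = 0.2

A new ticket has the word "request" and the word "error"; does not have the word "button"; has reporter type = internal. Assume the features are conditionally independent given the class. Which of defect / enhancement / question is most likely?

defect: 0.8 × 0.95 × 0.9 × 0.5 × (1−0.75) = 0.0855
enhancement: 0.05 × 0.95 × 0.85 × 0.4 × (1−0.8) = 0.00323
question: 0.15 × 0.7 × 0.75 × 0.8 × (1−0.2) = 0.0504
Highest score → defect.

defect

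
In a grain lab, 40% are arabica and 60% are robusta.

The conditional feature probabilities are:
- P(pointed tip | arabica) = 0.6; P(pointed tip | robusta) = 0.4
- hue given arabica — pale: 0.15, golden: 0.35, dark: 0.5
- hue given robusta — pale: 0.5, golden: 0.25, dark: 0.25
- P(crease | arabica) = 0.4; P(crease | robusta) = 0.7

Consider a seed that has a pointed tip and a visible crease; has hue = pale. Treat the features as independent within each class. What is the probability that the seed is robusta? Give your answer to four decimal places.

arabica: 0.4 × 0.6 × 0.15 × 0.4 = 0.0144
robusta: 0.6 × 0.4 × 0.5 × 0.7 = 0.084
P(robusta | x) = 0.084 / 0.0984 ≈ 0.8537

0.8537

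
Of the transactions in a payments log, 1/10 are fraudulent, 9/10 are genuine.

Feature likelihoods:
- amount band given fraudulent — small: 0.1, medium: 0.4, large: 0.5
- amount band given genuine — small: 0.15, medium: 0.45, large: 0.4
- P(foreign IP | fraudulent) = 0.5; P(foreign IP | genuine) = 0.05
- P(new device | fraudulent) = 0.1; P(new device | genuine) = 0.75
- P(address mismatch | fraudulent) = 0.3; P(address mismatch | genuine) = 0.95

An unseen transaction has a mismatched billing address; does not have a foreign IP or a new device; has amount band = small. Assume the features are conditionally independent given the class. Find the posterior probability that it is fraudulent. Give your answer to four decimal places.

0.0424

fraudulent: 0.1 × 0.1 × (1−0.5) × (1−0.1) × 0.3 = 0.00135
genuine: 0.9 × 0.15 × (1−0.05) × (1−0.75) × 0.95 = 0.030459375
P(fraudulent | x) = 0.00135 / 0.031809375 ≈ 0.0424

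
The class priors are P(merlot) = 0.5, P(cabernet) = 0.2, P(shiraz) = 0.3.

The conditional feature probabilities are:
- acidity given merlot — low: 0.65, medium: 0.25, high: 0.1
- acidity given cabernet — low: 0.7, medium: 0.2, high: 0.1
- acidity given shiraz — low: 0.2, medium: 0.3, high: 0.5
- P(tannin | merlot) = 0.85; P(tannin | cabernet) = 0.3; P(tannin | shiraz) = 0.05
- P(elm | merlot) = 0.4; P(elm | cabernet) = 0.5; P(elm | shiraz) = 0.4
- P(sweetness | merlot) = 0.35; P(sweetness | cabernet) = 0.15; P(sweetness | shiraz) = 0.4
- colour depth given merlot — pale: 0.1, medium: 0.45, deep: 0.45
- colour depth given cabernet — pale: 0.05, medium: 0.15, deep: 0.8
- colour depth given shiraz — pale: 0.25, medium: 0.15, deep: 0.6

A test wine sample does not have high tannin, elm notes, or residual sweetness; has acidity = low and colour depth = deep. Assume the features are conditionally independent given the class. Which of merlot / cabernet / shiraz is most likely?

cabernet

merlot: 0.5 × 0.65 × (1−0.85) × (1−0.4) × (1−0.35) × 0.45 = 0.008555625
cabernet: 0.2 × 0.7 × (1−0.3) × (1−0.5) × (1−0.15) × 0.8 = 0.03332
shiraz: 0.3 × 0.2 × (1−0.05) × (1−0.4) × (1−0.4) × 0.6 = 0.012312
Highest score → cabernet.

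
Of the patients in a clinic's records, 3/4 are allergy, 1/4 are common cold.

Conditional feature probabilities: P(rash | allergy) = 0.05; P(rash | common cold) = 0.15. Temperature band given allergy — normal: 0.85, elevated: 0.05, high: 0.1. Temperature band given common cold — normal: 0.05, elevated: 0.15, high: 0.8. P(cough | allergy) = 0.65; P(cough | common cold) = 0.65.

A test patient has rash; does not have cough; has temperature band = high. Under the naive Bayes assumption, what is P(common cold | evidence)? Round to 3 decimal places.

allergy: 0.75 × 0.05 × 0.1 × (1−0.65) = 0.0013125
common cold: 0.25 × 0.15 × 0.8 × (1−0.65) = 0.0105
P(common cold | x) = 0.0105 / 0.0118125 ≈ 0.889

0.889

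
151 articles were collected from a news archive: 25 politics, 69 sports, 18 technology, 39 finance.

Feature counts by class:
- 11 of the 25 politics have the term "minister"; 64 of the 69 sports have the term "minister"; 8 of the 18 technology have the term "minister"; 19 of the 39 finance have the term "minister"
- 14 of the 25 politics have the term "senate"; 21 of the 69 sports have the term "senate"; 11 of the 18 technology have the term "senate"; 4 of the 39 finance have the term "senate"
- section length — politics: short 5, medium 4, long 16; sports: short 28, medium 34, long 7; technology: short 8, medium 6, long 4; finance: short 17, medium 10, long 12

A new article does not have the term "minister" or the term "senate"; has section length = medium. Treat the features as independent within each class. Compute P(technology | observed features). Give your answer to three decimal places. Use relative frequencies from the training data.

politics: (25/151) × (14/25) × (11/25) × (4/25) ≈ 0.00652715
sports: (69/151) × (5/69) × (48/69) × (34/69) ≈ 0.0113505
technology: (18/151) × (10/18) × (7/18) × (6/18) ≈ 0.00858474
finance: (39/151) × (20/39) × (35/39) × (10/39) ≈ 0.0304784
P(technology | x) = 0.00858474 / 0.05694079 ≈ 0.151

0.151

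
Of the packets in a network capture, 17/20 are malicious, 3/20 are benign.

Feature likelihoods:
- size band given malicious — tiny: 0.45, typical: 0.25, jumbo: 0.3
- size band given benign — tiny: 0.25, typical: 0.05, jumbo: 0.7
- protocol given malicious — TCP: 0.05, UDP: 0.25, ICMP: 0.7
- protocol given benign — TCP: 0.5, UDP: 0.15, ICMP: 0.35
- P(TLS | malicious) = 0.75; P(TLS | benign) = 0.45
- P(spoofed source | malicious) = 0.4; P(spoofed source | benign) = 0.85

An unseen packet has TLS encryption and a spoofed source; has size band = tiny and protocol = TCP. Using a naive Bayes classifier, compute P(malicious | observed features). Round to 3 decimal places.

0.444

malicious: 0.85 × 0.45 × 0.05 × 0.75 × 0.4 = 0.0057375
benign: 0.15 × 0.25 × 0.5 × 0.45 × 0.85 = 0.007171875
P(malicious | x) = 0.0057375 / 0.012909375 ≈ 0.444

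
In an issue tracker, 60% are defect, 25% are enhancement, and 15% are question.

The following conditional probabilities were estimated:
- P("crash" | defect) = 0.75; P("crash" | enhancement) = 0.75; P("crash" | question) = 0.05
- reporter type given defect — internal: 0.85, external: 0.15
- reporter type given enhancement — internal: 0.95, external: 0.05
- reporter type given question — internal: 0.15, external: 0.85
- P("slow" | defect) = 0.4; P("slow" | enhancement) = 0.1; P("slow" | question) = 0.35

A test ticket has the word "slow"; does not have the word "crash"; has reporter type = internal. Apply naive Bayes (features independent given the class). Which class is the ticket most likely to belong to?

defect: 0.6 × (1−0.75) × 0.85 × 0.4 = 0.051
enhancement: 0.25 × (1−0.75) × 0.95 × 0.1 = 0.0059375
question: 0.15 × (1−0.05) × 0.15 × 0.35 = 0.00748125
Highest score → defect.

defect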